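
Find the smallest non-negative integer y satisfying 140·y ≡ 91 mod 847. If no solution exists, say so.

43

gcd(140, 847) = 7, and 7 | 91, so solutions exist.
Divide through by 7: 20·y = 13 (mod 121).
20⁻¹ ≡ 115 (mod 121).
y ≡ 115·13 ≡ 43 (mod 121).
The smallest non-negative solution is y = 43.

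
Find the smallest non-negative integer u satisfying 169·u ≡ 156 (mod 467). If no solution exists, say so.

gcd(169, 467) = 1, so a unique solution mod 467 exists.
169⁻¹ ≡ 362 (mod 467).
u ≡ 362·156 ≡ 432 (mod 467).

432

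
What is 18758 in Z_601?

18758 = 31*601 + 127, so 18758 ≡ 127 (mod 601).

127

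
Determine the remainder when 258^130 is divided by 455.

309

By square-and-multiply:
130 in binary is 10000010, i.e. 130 = 128 + 2.
258^1 ≡ 258 (mod 455)
258^2 ≡ 258^2 = 66564 ≡ 134 (mod 455)
258^4 ≡ 134^2 = 17956 ≡ 211 (mod 455)
258^8 ≡ 211^2 = 44521 ≡ 386 (mod 455)
258^16 ≡ 386^2 = 148996 ≡ 211 (mod 455)
258^32 ≡ 211^2 = 44521 ≡ 386 (mod 455)
258^64 ≡ 386^2 = 148996 ≡ 211 (mod 455)
258^128 ≡ 211^2 = 44521 ≡ 386 (mod 455)
258^130 = 258^128 · 258^2 ≡ 386 · 134 (mod 455).
386 · 134 = 51724 ≡ 309 (mod 455).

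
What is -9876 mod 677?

-9876 = -15×677 + 279, so -9876 ≡ 279 (mod 677).

279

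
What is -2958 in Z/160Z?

-2958 = -19×160 + 82, so -2958 ≡ 82 (mod 160).

82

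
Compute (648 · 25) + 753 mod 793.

648 · 25 = 16200 ≡ 340 (mod 793)
340 + 753 = 1093 ≡ 300 (mod 793)

300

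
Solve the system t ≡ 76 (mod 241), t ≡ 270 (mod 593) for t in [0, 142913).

241⁻¹ mod 593: 241·406 ≡ 1 (mod 593), so 241⁻¹ ≡ 406.
t = 76 + 241·((270 − 76)·406 mod 593) = 76 + 241·488 = 117684.
Check: 117684 mod 241 = 76, 117684 mod 593 = 270. ✓

117684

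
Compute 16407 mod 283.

16407 = 57·283 + 276, so 16407 ≡ 276 (mod 283).

276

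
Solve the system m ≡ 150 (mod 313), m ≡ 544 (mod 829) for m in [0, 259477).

149764

313⁻¹ mod 829: 313×98 ≡ 1 (mod 829), so 313⁻¹ ≡ 98.
m = 150 + 313×((544 − 150)×98 mod 829) = 150 + 313×478 = 149764.
Check: 149764 mod 313 = 150, 149764 mod 829 = 544. ✓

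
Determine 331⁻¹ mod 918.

By the extended Euclidean algorithm:
918 = 2×331 + 256
331 = 1×256 + 75
256 = 3×75 + 31
75 = 2×31 + 13
31 = 2×13 + 5
13 = 2×5 + 3
5 = 1×3 + 2
3 = 1×2 + 1
2 = 2×1 + 0
gcd(331, 918) = 1, so the inverse exists.
Back-substitute for 1:
1 = 1×3 − 1×2
  = −1×5 + 2×3
  = 2×13 − 5×5
  = −5×31 + 12×13
  = 12×75 − 29×31
  = −29×256 + 99×75
  = 99×331 − 128×256
  = −128×918 + 355×331
So 331⁻¹ ≡ 355 (mod 918).

355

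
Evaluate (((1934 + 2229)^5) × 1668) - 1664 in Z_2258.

1934 + 2229 = 4163 ≡ 1905 (mod 2258)
(1905)^5 ≡ 35 (mod 2258)
35 × 1668 = 58380 ≡ 1930 (mod 2258)
1930 - 1664 = 266

266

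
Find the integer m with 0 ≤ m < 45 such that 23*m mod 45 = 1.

Apply the Euclidean algorithm and back-substitute:
45 = 1·23 + 22
23 = 1·22 + 1
22 = 22·1 + 0
gcd(23, 45) = 1, so the inverse exists.
Back-substitute for 1:
1 = 1·23 − 1·22
  = −1·45 + 2·23
So 23⁻¹ ≡ 2 (mod 45).

2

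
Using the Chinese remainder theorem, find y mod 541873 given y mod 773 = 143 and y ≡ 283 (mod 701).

773⁻¹ mod 701: 773*185 ≡ 1 (mod 701), so 773⁻¹ ≡ 185.
y = 143 + 773*((283 − 143)*185 mod 701) = 143 + 773*664 = 513415.
Check: 513415 mod 773 = 143, 513415 mod 701 = 283. ✓

513415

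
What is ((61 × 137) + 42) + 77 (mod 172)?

61 × 137 = 8357 ≡ 101 (mod 172)
101 + 42 = 143
143 + 77 = 220 ≡ 48 (mod 172)

48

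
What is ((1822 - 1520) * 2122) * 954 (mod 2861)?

947

1822 - 1520 = 302
302 * 2122 = 640844 ≡ 2841 (mod 2861)
2841 * 954 = 2710314 ≡ 947 (mod 2861)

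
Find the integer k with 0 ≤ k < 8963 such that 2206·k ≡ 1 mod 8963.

3482

8963 = 4·2206 + 139
2206 = 15·139 + 121
139 = 1·121 + 18
121 = 6·18 + 13
18 = 1·13 + 5
13 = 2·5 + 3
5 = 1·3 + 2
3 = 1·2 + 1
2 = 2·1 + 0
gcd(2206, 8963) = 1, so the inverse exists.
Back-substitute for 1:
1 = 1·3 − 1·2
  = −1·5 + 2·3
  = 2·13 − 5·5
  = −5·18 + 7·13
  = 7·121 − 47·18
  = −47·139 + 54·121
  = 54·2206 − 857·139
  = −857·8963 + 3482·2206
So 2206⁻¹ ≡ 3482 (mod 8963).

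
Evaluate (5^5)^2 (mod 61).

13

(5)^5 ≡ 14 (mod 61)
(14)^2 ≡ 13 (mod 61)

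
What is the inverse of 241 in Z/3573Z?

3573 = 14·241 + 199
241 = 1·199 + 42
199 = 4·42 + 31
42 = 1·31 + 11
31 = 2·11 + 9
11 = 1·9 + 2
9 = 4·2 + 1
2 = 2·1 + 0
gcd(241, 3573) = 1, so the inverse exists.
Bézout: 1 = 109·3573 − 1616·241.
So 241⁻¹ ≡ −1616 ≡ 1957 (mod 3573).

1957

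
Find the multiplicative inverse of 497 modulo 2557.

1456

By the extended Euclidean algorithm:
2557 = 5×497 + 72
497 = 6×72 + 65
72 = 1×65 + 7
65 = 9×7 + 2
7 = 3×2 + 1
2 = 2×1 + 0
gcd(497, 2557) = 1, so the inverse exists.
Bézout: 1 = 214×2557 − 1101×497.
So 497⁻¹ ≡ −1101 ≡ 1456 (mod 2557).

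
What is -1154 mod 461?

-1154 = -3·461 + 229, so -1154 ≡ 229 (mod 461).

229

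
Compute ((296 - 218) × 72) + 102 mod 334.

296 - 218 = 78
78 × 72 = 5616 ≡ 272 (mod 334)
272 + 102 = 374 ≡ 40 (mod 334)

40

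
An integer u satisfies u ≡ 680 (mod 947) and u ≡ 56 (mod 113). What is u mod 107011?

103903

947⁻¹ mod 113: 947*92 ≡ 1 (mod 113), so 947⁻¹ ≡ 92.
u = 680 + 947*((56 − 680)*92 mod 113) = 680 + 947*109 = 103903.
Check: 103903 mod 947 = 680, 103903 mod 113 = 56. ✓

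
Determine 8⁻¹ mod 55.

By the extended Euclidean algorithm:
55 = 6·8 + 7
8 = 1·7 + 1
7 = 7·1 + 0
gcd(8, 55) = 1, so the inverse exists.
Back-substitute for 1:
1 = 1·8 − 1·7
  = −1·55 + 7·8
So 8⁻¹ ≡ 7 (mod 55).

7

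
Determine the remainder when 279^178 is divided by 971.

Using repeated squaring:
178 in binary is 10110010, i.e. 178 = 128 + 32 + 16 + 2.
279^1 ≡ 279 (mod 971)
279^2 ≡ 279^2 = 77841 ≡ 161 (mod 971)
279^4 ≡ 161^2 = 25921 ≡ 675 (mod 971)
279^8 ≡ 675^2 = 455625 ≡ 226 (mod 971)
279^16 ≡ 226^2 = 51076 ≡ 584 (mod 971)
279^32 ≡ 584^2 = 341056 ≡ 235 (mod 971)
279^64 ≡ 235^2 = 55225 ≡ 849 (mod 971)
279^128 ≡ 849^2 = 720801 ≡ 319 (mod 971)
279^178 = 279^128 * 279^32 * 279^16 * 279^2 ≡ 319 * 235 * 584 * 161 (mod 971).
Accumulate the product:
319 * 235 = 74965 ≡ 198
198 * 584 = 115632 ≡ 83
83 * 161 = 13363 ≡ 740

740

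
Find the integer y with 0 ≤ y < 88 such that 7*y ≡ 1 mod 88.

88 = 12·7 + 4
7 = 1·4 + 3
4 = 1·3 + 1
3 = 3·1 + 0
gcd(7, 88) = 1, so the inverse exists.
Back-substitute for 1:
1 = 1·4 − 1·3
  = −1·7 + 2·4
  = 2·88 − 25·7
So 7⁻¹ ≡ −25 ≡ 63 (mod 88).

63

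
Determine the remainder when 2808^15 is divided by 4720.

15 in binary is 1111, i.e. 15 = 8 + 4 + 2 + 1.
2808^1 ≡ 2808 (mod 4720)
2808^2 ≡ 2808^2 = 7884864 ≡ 2464 (mod 4720)
2808^4 ≡ 2464^2 = 6071296 ≡ 1376 (mod 4720)
2808^8 ≡ 1376^2 = 1893376 ≡ 656 (mod 4720)
2808^15 = 2808^8 · 2808^4 · 2808^2 · 2808^1 ≡ 656 · 1376 · 2464 · 2808 (mod 4720).
Accumulate the product:
656 · 1376 = 902656 ≡ 1136
1136 · 2464 = 2799104 ≡ 144
144 · 2808 = 404352 ≡ 3152

3152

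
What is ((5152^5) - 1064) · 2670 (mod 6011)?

(5152)^5 ≡ 2628 (mod 6011)
2628 - 1064 = 1564
1564 · 2670 = 4175880 ≡ 4246 (mod 6011)

4246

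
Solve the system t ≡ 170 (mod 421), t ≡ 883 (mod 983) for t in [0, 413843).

421⁻¹ mod 983: 421*488 ≡ 1 (mod 983), so 421⁻¹ ≡ 488.
t = 170 + 421*((883 − 170)*488 mod 983) = 170 + 421*945 = 398015.

398015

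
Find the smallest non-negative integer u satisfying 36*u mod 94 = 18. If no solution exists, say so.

gcd(36, 94) = 2, and 2 | 18, so solutions exist.
Divide through by 2: 18*u mod 47 = 9.
18⁻¹ ≡ 34 (mod 47).
u ≡ 34*9 ≡ 24 (mod 47).
The smallest non-negative solution is u = 24.

24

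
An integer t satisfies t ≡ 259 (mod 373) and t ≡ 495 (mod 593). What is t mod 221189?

72248

373⁻¹ mod 593: 373*531 ≡ 1 (mod 593), so 373⁻¹ ≡ 531.
t = 259 + 373*((495 − 259)*531 mod 593) = 259 + 373*193 = 72248.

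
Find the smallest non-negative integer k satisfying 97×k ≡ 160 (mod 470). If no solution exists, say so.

gcd(97, 470) = 1, so a unique solution mod 470 exists.
97⁻¹ ≡ 63 (mod 470).
k ≡ 63×160 ≡ 210 (mod 470).

210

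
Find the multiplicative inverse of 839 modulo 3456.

2039

By the extended Euclidean algorithm:
3456 = 4×839 + 100
839 = 8×100 + 39
100 = 2×39 + 22
39 = 1×22 + 17
22 = 1×17 + 5
17 = 3×5 + 2
5 = 2×2 + 1
2 = 2×1 + 0
gcd(839, 3456) = 1, so the inverse exists.
Back-substitute for 1:
1 = 1×5 − 2×2
  = −2×17 + 7×5
  = 7×22 − 9×17
  = −9×39 + 16×22
  = 16×100 − 41×39
  = −41×839 + 344×100
  = 344×3456 − 1417×839
So 839⁻¹ ≡ −1417 ≡ 2039 (mod 3456).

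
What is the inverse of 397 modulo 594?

199

By the extended Euclidean algorithm:
594 = 1*397 + 197
397 = 2*197 + 3
197 = 65*3 + 2
3 = 1*2 + 1
2 = 2*1 + 0
gcd(397, 594) = 1, so the inverse exists.
Bézout: 1 = −133*594 + 199*397.
So 397⁻¹ ≡ 199 (mod 594).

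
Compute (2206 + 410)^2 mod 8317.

2206 + 410 = 2616
(2616)^2 ≡ 6882 (mod 8317)

6882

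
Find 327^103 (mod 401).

270

Using repeated squaring:
327^1 ≡ 327 (mod 401)
327^2 ≡ 327^2 = 106929 ≡ 263 (mod 401)
327^4 ≡ 263^2 = 69169 ≡ 197 (mod 401)
327^8 ≡ 197^2 = 38809 ≡ 313 (mod 401)
327^16 ≡ 313^2 = 97969 ≡ 125 (mod 401)
327^32 ≡ 125^2 = 15625 ≡ 387 (mod 401)
327^64 ≡ 387^2 = 149769 ≡ 196 (mod 401)
327^103 = 327^64 · 327^32 · 327^4 · 327^2 · 327^1 ≡ 196 · 387 · 197 · 263 · 327 (mod 401).
Accumulate the product:
196 · 387 = 75852 ≡ 63
63 · 197 = 12411 ≡ 381
381 · 263 = 100203 ≡ 354
354 · 327 = 115758 ≡ 270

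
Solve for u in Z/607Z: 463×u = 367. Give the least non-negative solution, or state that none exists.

204

gcd(463, 607) = 1, so a unique solution mod 607 exists.
463⁻¹ ≡ 333 (mod 607).
u ≡ 333×367 ≡ 204 (mod 607).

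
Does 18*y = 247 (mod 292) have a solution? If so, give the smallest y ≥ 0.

gcd(18, 292) = 2, and 2 does not divide 247.
So the congruence has no solution.

no solution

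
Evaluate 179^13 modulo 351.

Compute successive squares:
13 in binary is 1101, i.e. 13 = 8 + 4 + 1.
179^1 ≡ 179 (mod 351)
179^2 ≡ 179^2 = 32041 ≡ 100 (mod 351)
179^4 ≡ 100^2 = 10000 ≡ 172 (mod 351)
179^8 ≡ 172^2 = 29584 ≡ 100 (mod 351)
179^13 = 179^8 * 179^4 * 179^1 ≡ 100 * 172 * 179 (mod 351).
Accumulate the product:
100 * 172 = 17200 ≡ 1
1 * 179 = 179

179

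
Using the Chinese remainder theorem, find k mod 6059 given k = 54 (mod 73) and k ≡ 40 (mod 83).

73⁻¹ mod 83: 73*58 ≡ 1 (mod 83), so 73⁻¹ ≡ 58.
k = 54 + 73*((40 − 54)*58 mod 83) = 54 + 73*18 = 1368.
Check: 1368 mod 73 = 54, 1368 mod 83 = 40. ✓

1368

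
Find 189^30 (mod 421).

247

By square-and-multiply:
189^1 ≡ 189 (mod 421)
189^2 ≡ 189^2 = 35721 ≡ 357 (mod 421)
189^4 ≡ 357^2 = 127449 ≡ 307 (mod 421)
189^8 ≡ 307^2 = 94249 ≡ 366 (mod 421)
189^16 ≡ 366^2 = 133956 ≡ 78 (mod 421)
189^30 = 189^16 * 189^8 * 189^4 * 189^2 ≡ 78 * 366 * 307 * 357 (mod 421).
Accumulate the product:
78 * 366 = 28548 ≡ 341
341 * 307 = 104687 ≡ 279
279 * 357 = 99603 ≡ 247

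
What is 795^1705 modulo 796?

795

795^1 ≡ 795 (mod 796)
795^2 ≡ 795^2 = 632025 ≡ 1 (mod 796)
795^4 ≡ 1^2 = 1 (mod 796)
795^8 ≡ 1^2 = 1 (mod 796)
795^16 ≡ 1^2 = 1 (mod 796)
795^32 ≡ 1^2 = 1 (mod 796)
795^64 ≡ 1^2 = 1 (mod 796)
795^128 ≡ 1^2 = 1 (mod 796)
795^256 ≡ 1^2 = 1 (mod 796)
795^512 ≡ 1^2 = 1 (mod 796)
795^1024 ≡ 1^2 = 1 (mod 796)
795^1705 = 795^1024 * 795^512 * 795^128 * 795^32 * 795^8 * 795^1 ≡ 1 * 1 * 1 * 1 * 1 * 795 (mod 796).
Accumulate the product:
1 * 1 = 1
1 * 1 = 1
1 * 1 = 1
1 * 1 = 1
1 * 795 = 795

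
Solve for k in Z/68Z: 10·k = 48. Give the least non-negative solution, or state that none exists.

gcd(10, 68) = 2, and 2 | 48, so solutions exist.
Divide through by 2: 5·k ≡ 24 mod 34.
5⁻¹ ≡ 7 (mod 34).
k ≡ 7·24 ≡ 32 (mod 34).
The smallest non-negative solution is k = 32.

32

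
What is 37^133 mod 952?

821

133 in binary is 10000101, i.e. 133 = 128 + 4 + 1.
37^1 ≡ 37 (mod 952)
37^2 ≡ 37^2 = 1369 ≡ 417 (mod 952)
37^4 ≡ 417^2 = 173889 ≡ 625 (mod 952)
37^8 ≡ 625^2 = 390625 ≡ 305 (mod 952)
37^16 ≡ 305^2 = 93025 ≡ 681 (mod 952)
37^32 ≡ 681^2 = 463761 ≡ 137 (mod 952)
37^64 ≡ 137^2 = 18769 ≡ 681 (mod 952)
37^128 ≡ 681^2 = 463761 ≡ 137 (mod 952)
37^133 = 37^128 × 37^4 × 37^1 ≡ 137 × 625 × 37 (mod 952).
Accumulate the product:
137 × 625 = 85625 ≡ 897
897 × 37 = 33189 ≡ 821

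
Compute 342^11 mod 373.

286

11 in binary is 1011, i.e. 11 = 8 + 2 + 1.
342^1 ≡ 342 (mod 373)
342^2 ≡ 342^2 = 116964 ≡ 215 (mod 373)
342^4 ≡ 215^2 = 46225 ≡ 346 (mod 373)
342^8 ≡ 346^2 = 119716 ≡ 356 (mod 373)
342^11 = 342^8 * 342^2 * 342^1 ≡ 356 * 215 * 342 (mod 373).
Accumulate the product:
356 * 215 = 76540 ≡ 75
75 * 342 = 25650 ≡ 286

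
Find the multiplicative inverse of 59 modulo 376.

51

376 = 6×59 + 22
59 = 2×22 + 15
22 = 1×15 + 7
15 = 2×7 + 1
7 = 7×1 + 0
gcd(59, 376) = 1, so the inverse exists.
Back-substitute for 1:
1 = 1×15 − 2×7
  = −2×22 + 3×15
  = 3×59 − 8×22
  = −8×376 + 51×59
So 59⁻¹ ≡ 51 (mod 376).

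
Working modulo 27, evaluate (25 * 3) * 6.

25 * 3 = 75 ≡ 21 (mod 27)
21 * 6 = 126 ≡ 18 (mod 27)

18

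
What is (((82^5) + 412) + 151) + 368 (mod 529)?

(82)^5 ≡ 326 (mod 529)
326 + 412 = 738 ≡ 209 (mod 529)
209 + 151 = 360
360 + 368 = 728 ≡ 199 (mod 529)

199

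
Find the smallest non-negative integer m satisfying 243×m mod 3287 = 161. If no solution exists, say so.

677

gcd(243, 3287) = 1, so a unique solution mod 3287 exists.
243⁻¹ ≡ 1515 (mod 3287).
m ≡ 1515×161 ≡ 677 (mod 3287).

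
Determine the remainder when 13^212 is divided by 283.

101

Compute successive squares:
212 in binary is 11010100, i.e. 212 = 128 + 64 + 16 + 4.
13^1 ≡ 13 (mod 283)
13^2 ≡ 13^2 = 169 (mod 283)
13^4 ≡ 169^2 = 28561 ≡ 261 (mod 283)
13^8 ≡ 261^2 = 68121 ≡ 201 (mod 283)
13^16 ≡ 201^2 = 40401 ≡ 215 (mod 283)
13^32 ≡ 215^2 = 46225 ≡ 96 (mod 283)
13^64 ≡ 96^2 = 9216 ≡ 160 (mod 283)
13^128 ≡ 160^2 = 25600 ≡ 130 (mod 283)
13^212 = 13^128 · 13^64 · 13^16 · 13^4 ≡ 130 · 160 · 215 · 261 (mod 283).
Accumulate the product:
130 · 160 = 20800 ≡ 141
141 · 215 = 30315 ≡ 34
34 · 261 = 8874 ≡ 101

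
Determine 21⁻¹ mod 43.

Run the extended Euclidean algorithm:
43 = 2*21 + 1
21 = 21*1 + 0
gcd(21, 43) = 1, so the inverse exists.
Bézout: 1 = 1*43 − 2*21.
So 21⁻¹ ≡ −2 ≡ 41 (mod 43).

41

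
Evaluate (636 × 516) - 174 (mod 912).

594

636 × 516 = 328176 ≡ 768 (mod 912)
768 - 174 = 594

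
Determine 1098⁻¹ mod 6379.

By the extended Euclidean algorithm:
6379 = 5*1098 + 889
1098 = 1*889 + 209
889 = 4*209 + 53
209 = 3*53 + 50
53 = 1*50 + 3
50 = 16*3 + 2
3 = 1*2 + 1
2 = 2*1 + 0
gcd(1098, 6379) = 1, so the inverse exists.
Bézout: 1 = 373*6379 − 2167*1098.
So 1098⁻¹ ≡ −2167 ≡ 4212 (mod 6379).

4212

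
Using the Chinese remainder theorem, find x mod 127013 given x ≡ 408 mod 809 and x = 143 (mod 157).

60274

809⁻¹ mod 157: 809*72 ≡ 1 (mod 157), so 809⁻¹ ≡ 72.
x = 408 + 809*((143 − 408)*72 mod 157) = 408 + 809*74 = 60274.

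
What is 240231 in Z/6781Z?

240231 = 35*6781 + 2896, so 240231 ≡ 2896 (mod 6781).

2896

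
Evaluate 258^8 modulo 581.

Compute successive squares:
258^1 ≡ 258 (mod 581)
258^2 ≡ 258^2 = 66564 ≡ 330 (mod 581)
258^4 ≡ 330^2 = 108900 ≡ 253 (mod 581)
258^8 ≡ 253^2 = 64009 ≡ 99 (mod 581)
So 258^8 ≡ 99 (mod 581).

99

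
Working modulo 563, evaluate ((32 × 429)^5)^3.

32 × 429 = 13728 ≡ 216 (mod 563)
(216)^5 ≡ 292 (mod 563)
(292)^3 ≡ 102 (mod 563)

102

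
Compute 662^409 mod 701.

395

409 in binary is 110011001, i.e. 409 = 256 + 128 + 16 + 8 + 1.
662^1 ≡ 662 (mod 701)
662^2 ≡ 662^2 = 438244 ≡ 119 (mod 701)
662^4 ≡ 119^2 = 14161 ≡ 141 (mod 701)
662^8 ≡ 141^2 = 19881 ≡ 253 (mod 701)
662^16 ≡ 253^2 = 64009 ≡ 218 (mod 701)
662^32 ≡ 218^2 = 47524 ≡ 557 (mod 701)
662^64 ≡ 557^2 = 310249 ≡ 407 (mod 701)
662^128 ≡ 407^2 = 165649 ≡ 213 (mod 701)
662^256 ≡ 213^2 = 45369 ≡ 505 (mod 701)
662^409 = 662^256 · 662^128 · 662^16 · 662^8 · 662^1 ≡ 505 · 213 · 218 · 253 · 662 (mod 701).
Accumulate the product:
505 · 213 = 107565 ≡ 312
312 · 218 = 68016 ≡ 19
19 · 253 = 4807 ≡ 601
601 · 662 = 397862 ≡ 395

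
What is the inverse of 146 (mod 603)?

Apply the Euclidean algorithm and back-substitute:
603 = 4*146 + 19
146 = 7*19 + 13
19 = 1*13 + 6
13 = 2*6 + 1
6 = 6*1 + 0
gcd(146, 603) = 1, so the inverse exists.
Back-substitute for 1:
1 = 1*13 − 2*6
  = −2*19 + 3*13
  = 3*146 − 23*19
  = −23*603 + 95*146
So 146⁻¹ ≡ 95 (mod 603).

95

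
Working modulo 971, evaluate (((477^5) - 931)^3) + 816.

(477)^5 ≡ 872 (mod 971)
872 - 931 = -59 ≡ 912 (mod 971)
(912)^3 ≡ 473 (mod 971)
473 + 816 = 1289 ≡ 318 (mod 971)

318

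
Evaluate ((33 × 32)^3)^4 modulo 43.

33 × 32 = 1056 ≡ 24 (mod 43)
(24)^3 ≡ 21 (mod 43)
(21)^4 ≡ 35 (mod 43)

35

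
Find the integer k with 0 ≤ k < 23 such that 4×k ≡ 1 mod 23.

By the extended Euclidean algorithm:
23 = 5*4 + 3
4 = 1*3 + 1
3 = 3*1 + 0
gcd(4, 23) = 1, so the inverse exists.
Bézout: 1 = −1*23 + 6*4.
So 4⁻¹ ≡ 6 (mod 23).

6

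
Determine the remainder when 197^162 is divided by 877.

712

197^1 ≡ 197 (mod 877)
197^2 ≡ 197^2 = 38809 ≡ 221 (mod 877)
197^4 ≡ 221^2 = 48841 ≡ 606 (mod 877)
197^8 ≡ 606^2 = 367236 ≡ 650 (mod 877)
197^16 ≡ 650^2 = 422500 ≡ 663 (mod 877)
197^32 ≡ 663^2 = 439569 ≡ 192 (mod 877)
197^64 ≡ 192^2 = 36864 ≡ 30 (mod 877)
197^128 ≡ 30^2 = 900 ≡ 23 (mod 877)
197^162 = 197^128 · 197^32 · 197^2 ≡ 23 · 192 · 221 (mod 877).
Accumulate the product:
23 · 192 = 4416 ≡ 31
31 · 221 = 6851 ≡ 712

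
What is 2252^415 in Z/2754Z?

By square-and-multiply:
415 in binary is 110011111, i.e. 415 = 256 + 128 + 16 + 8 + 4 + 2 + 1.
2252^1 ≡ 2252 (mod 2754)
2252^2 ≡ 2252^2 = 5071504 ≡ 1390 (mod 2754)
2252^4 ≡ 1390^2 = 1932100 ≡ 1546 (mod 2754)
2252^8 ≡ 1546^2 = 2390116 ≡ 2398 (mod 2754)
2252^16 ≡ 2398^2 = 5750404 ≡ 52 (mod 2754)
2252^32 ≡ 52^2 = 2704 (mod 2754)
2252^64 ≡ 2704^2 = 7311616 ≡ 2500 (mod 2754)
2252^128 ≡ 2500^2 = 6250000 ≡ 1174 (mod 2754)
2252^256 ≡ 1174^2 = 1378276 ≡ 1276 (mod 2754)
2252^415 = 2252^256 * 2252^128 * 2252^16 * 2252^8 * 2252^4 * 2252^2 * 2252^1 ≡ 1276 * 1174 * 52 * 2398 * 1546 * 1390 * 2252 (mod 2754).
Accumulate the product:
1276 * 1174 = 1498024 ≡ 2602
2602 * 52 = 135304 ≡ 358
358 * 2398 = 858484 ≡ 1990
1990 * 1546 = 3076540 ≡ 322
322 * 1390 = 447580 ≡ 1432
1432 * 2252 = 3224864 ≡ 2684

2684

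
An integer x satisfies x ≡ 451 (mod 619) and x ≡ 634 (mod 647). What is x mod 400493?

619⁻¹ mod 647: 619*439 ≡ 1 (mod 647), so 619⁻¹ ≡ 439.
x = 451 + 619*((634 − 451)*439 mod 647) = 451 + 619*109 = 67922.

67922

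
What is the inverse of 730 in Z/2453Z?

Apply the Euclidean algorithm and back-substitute:
2453 = 3×730 + 263
730 = 2×263 + 204
263 = 1×204 + 59
204 = 3×59 + 27
59 = 2×27 + 5
27 = 5×5 + 2
5 = 2×2 + 1
2 = 2×1 + 0
gcd(730, 2453) = 1, so the inverse exists.
Back-substitute for 1:
1 = 1×5 − 2×2
  = −2×27 + 11×5
  = 11×59 − 24×27
  = −24×204 + 83×59
  = 83×263 − 107×204
  = −107×730 + 297×263
  = 297×2453 − 998×730
So 730⁻¹ ≡ −998 ≡ 1455 (mod 2453).

1455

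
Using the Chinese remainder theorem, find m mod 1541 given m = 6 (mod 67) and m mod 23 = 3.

877

67⁻¹ mod 23: 67×11 ≡ 1 (mod 23), so 67⁻¹ ≡ 11.
m = 6 + 67×((3 − 6)×11 mod 23) = 6 + 67×13 = 877.
Check: 877 mod 67 = 6, 877 mod 23 = 3. ✓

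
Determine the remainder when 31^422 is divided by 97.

93

Using repeated squaring:
31^1 ≡ 31 (mod 97)
31^2 ≡ 31^2 = 961 ≡ 88 (mod 97)
31^4 ≡ 88^2 = 7744 ≡ 81 (mod 97)
31^8 ≡ 81^2 = 6561 ≡ 62 (mod 97)
31^16 ≡ 62^2 = 3844 ≡ 61 (mod 97)
31^32 ≡ 61^2 = 3721 ≡ 35 (mod 97)
31^64 ≡ 35^2 = 1225 ≡ 61 (mod 97)
31^128 ≡ 61^2 = 3721 ≡ 35 (mod 97)
31^256 ≡ 35^2 = 1225 ≡ 61 (mod 97)
31^422 = 31^256 · 31^128 · 31^32 · 31^4 · 31^2 ≡ 61 · 35 · 35 · 81 · 88 (mod 97).
Accumulate the product:
61 · 35 = 2135 ≡ 1
1 · 35 = 35
35 · 81 = 2835 ≡ 22
22 · 88 = 1936 ≡ 93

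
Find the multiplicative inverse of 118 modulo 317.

By the extended Euclidean algorithm:
317 = 2*118 + 81
118 = 1*81 + 37
81 = 2*37 + 7
37 = 5*7 + 2
7 = 3*2 + 1
2 = 2*1 + 0
gcd(118, 317) = 1, so the inverse exists.
Bézout: 1 = 51*317 − 137*118.
So 118⁻¹ ≡ −137 ≡ 180 (mod 317).

180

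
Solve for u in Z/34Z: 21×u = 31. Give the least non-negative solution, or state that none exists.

29

gcd(21, 34) = 1, so a unique solution mod 34 exists.
21⁻¹ ≡ 13 (mod 34).
u ≡ 13×31 ≡ 29 (mod 34).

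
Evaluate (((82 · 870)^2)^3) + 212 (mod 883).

82 · 870 = 71340 ≡ 700 (mod 883)
(700)^2 ≡ 818 (mod 883)
(818)^3 ≡ 871 (mod 883)
871 + 212 = 1083 ≡ 200 (mod 883)

200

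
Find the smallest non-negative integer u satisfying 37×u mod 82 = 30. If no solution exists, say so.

54

gcd(37, 82) = 1, so a unique solution mod 82 exists.
37⁻¹ ≡ 51 (mod 82).
u ≡ 51×30 ≡ 54 (mod 82).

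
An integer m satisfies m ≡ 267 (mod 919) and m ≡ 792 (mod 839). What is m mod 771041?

919⁻¹ mod 839: 919·430 ≡ 1 (mod 839), so 919⁻¹ ≡ 430.
m = 267 + 919·((792 − 267)·430 mod 839) = 267 + 919·59 = 54488.

54488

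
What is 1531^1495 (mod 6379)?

4906

1531^1 ≡ 1531 (mod 6379)
1531^2 ≡ 1531^2 = 2343961 ≡ 2868 (mod 6379)
1531^4 ≡ 2868^2 = 8225424 ≡ 2893 (mod 6379)
1531^8 ≡ 2893^2 = 8369449 ≡ 201 (mod 6379)
1531^16 ≡ 201^2 = 40401 ≡ 2127 (mod 6379)
1531^32 ≡ 2127^2 = 4524129 ≡ 1418 (mod 6379)
1531^64 ≡ 1418^2 = 2010724 ≡ 1339 (mod 6379)
1531^128 ≡ 1339^2 = 1792921 ≡ 422 (mod 6379)
1531^256 ≡ 422^2 = 178084 ≡ 5851 (mod 6379)
1531^512 ≡ 5851^2 = 34234201 ≡ 4487 (mod 6379)
1531^1024 ≡ 4487^2 = 20133169 ≡ 1045 (mod 6379)
1531^1495 = 1531^1024 * 1531^256 * 1531^128 * 1531^64 * 1531^16 * 1531^4 * 1531^2 * 1531^1 ≡ 1045 * 5851 * 422 * 1339 * 2127 * 2893 * 2868 * 1531 (mod 6379).
Accumulate the product:
1045 * 5851 = 6114295 ≡ 3213
3213 * 422 = 1355886 ≡ 3538
3538 * 1339 = 4737382 ≡ 4164
4164 * 2127 = 8856828 ≡ 2776
2776 * 2893 = 8030968 ≡ 6186
6186 * 2868 = 17741448 ≡ 1449
1449 * 1531 = 2218419 ≡ 4906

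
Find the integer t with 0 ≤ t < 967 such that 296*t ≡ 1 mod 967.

By the extended Euclidean algorithm:
967 = 3×296 + 79
296 = 3×79 + 59
79 = 1×59 + 20
59 = 2×20 + 19
20 = 1×19 + 1
19 = 19×1 + 0
gcd(296, 967) = 1, so the inverse exists.
Bézout: 1 = 15×967 − 49×296.
So 296⁻¹ ≡ −49 ≡ 918 (mod 967).

918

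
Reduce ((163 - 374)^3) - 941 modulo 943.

163 - 374 = -211 ≡ 732 (mod 943)
(732)^3 ≡ 235 (mod 943)
235 - 941 = -706 ≡ 237 (mod 943)

237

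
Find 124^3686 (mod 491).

By square-and-multiply:
3686 in binary is 111001100110, i.e. 3686 = 2048 + 1024 + 512 + 64 + 32 + 4 + 2.
124^1 ≡ 124 (mod 491)
124^2 ≡ 124^2 = 15376 ≡ 155 (mod 491)
124^4 ≡ 155^2 = 24025 ≡ 457 (mod 491)
124^8 ≡ 457^2 = 208849 ≡ 174 (mod 491)
124^16 ≡ 174^2 = 30276 ≡ 325 (mod 491)
124^32 ≡ 325^2 = 105625 ≡ 60 (mod 491)
124^64 ≡ 60^2 = 3600 ≡ 163 (mod 491)
124^128 ≡ 163^2 = 26569 ≡ 55 (mod 491)
124^256 ≡ 55^2 = 3025 ≡ 79 (mod 491)
124^512 ≡ 79^2 = 6241 ≡ 349 (mod 491)
124^1024 ≡ 349^2 = 121801 ≡ 33 (mod 491)
124^2048 ≡ 33^2 = 1089 ≡ 107 (mod 491)
124^3686 = 124^2048 × 124^1024 × 124^512 × 124^64 × 124^32 × 124^4 × 124^2 ≡ 107 × 33 × 349 × 163 × 60 × 457 × 155 (mod 491).
Accumulate the product:
107 × 33 = 3531 ≡ 94
94 × 349 = 32806 ≡ 400
400 × 163 = 65200 ≡ 388
388 × 60 = 23280 ≡ 203
203 × 457 = 92771 ≡ 463
463 × 155 = 71765 ≡ 79

79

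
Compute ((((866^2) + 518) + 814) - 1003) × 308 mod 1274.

(866)^2 ≡ 844 (mod 1274)
844 + 518 = 1362 ≡ 88 (mod 1274)
88 + 814 = 902
902 - 1003 = -101 ≡ 1173 (mod 1274)
1173 × 308 = 361284 ≡ 742 (mod 1274)

742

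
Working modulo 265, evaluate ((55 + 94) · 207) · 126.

55 + 94 = 149
149 · 207 = 30843 ≡ 103 (mod 265)
103 · 126 = 12978 ≡ 258 (mod 265)

258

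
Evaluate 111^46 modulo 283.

46 in binary is 101110, i.e. 46 = 32 + 8 + 4 + 2.
111^1 ≡ 111 (mod 283)
111^2 ≡ 111^2 = 12321 ≡ 152 (mod 283)
111^4 ≡ 152^2 = 23104 ≡ 181 (mod 283)
111^8 ≡ 181^2 = 32761 ≡ 216 (mod 283)
111^16 ≡ 216^2 = 46656 ≡ 244 (mod 283)
111^32 ≡ 244^2 = 59536 ≡ 106 (mod 283)
111^46 = 111^32 * 111^8 * 111^4 * 111^2 ≡ 106 * 216 * 181 * 152 (mod 283).
Accumulate the product:
106 * 216 = 22896 ≡ 256
256 * 181 = 46336 ≡ 207
207 * 152 = 31464 ≡ 51

51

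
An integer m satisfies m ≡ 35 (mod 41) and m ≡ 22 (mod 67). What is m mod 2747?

1429

41⁻¹ mod 67: 41×18 ≡ 1 (mod 67), so 41⁻¹ ≡ 18.
m = 35 + 41×((22 − 35)×18 mod 67) = 35 + 41×34 = 1429.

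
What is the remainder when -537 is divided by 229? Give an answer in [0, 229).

150

-537 = -3·229 + 150, so -537 ≡ 150 (mod 229).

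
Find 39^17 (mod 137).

Compute successive squares:
39^1 ≡ 39 (mod 137)
39^2 ≡ 39^2 = 1521 ≡ 14 (mod 137)
39^4 ≡ 14^2 = 196 ≡ 59 (mod 137)
39^8 ≡ 59^2 = 3481 ≡ 56 (mod 137)
39^16 ≡ 56^2 = 3136 ≡ 122 (mod 137)
39^17 = 39^16 × 39^1 ≡ 122 × 39 (mod 137).
122 × 39 = 4758 ≡ 100 (mod 137).

100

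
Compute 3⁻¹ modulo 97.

65

Apply the Euclidean algorithm and back-substitute:
97 = 32·3 + 1
3 = 3·1 + 0
gcd(3, 97) = 1, so the inverse exists.
Bézout: 1 = 1·97 − 32·3.
So 3⁻¹ ≡ −32 ≡ 65 (mod 97).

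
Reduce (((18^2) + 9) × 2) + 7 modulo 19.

8

(18)^2 ≡ 1 (mod 19)
1 + 9 = 10
10 × 2 = 20 ≡ 1 (mod 19)
1 + 7 = 8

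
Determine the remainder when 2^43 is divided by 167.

141

43 in binary is 101011, i.e. 43 = 32 + 8 + 2 + 1.
2^1 ≡ 2 (mod 167)
2^2 ≡ 2^2 = 4 (mod 167)
2^4 ≡ 4^2 = 16 (mod 167)
2^8 ≡ 16^2 = 256 ≡ 89 (mod 167)
2^16 ≡ 89^2 = 7921 ≡ 72 (mod 167)
2^32 ≡ 72^2 = 5184 ≡ 7 (mod 167)
2^43 = 2^32 * 2^8 * 2^2 * 2^1 ≡ 7 * 89 * 4 * 2 (mod 167).
Accumulate the product:
7 * 89 = 623 ≡ 122
122 * 4 = 488 ≡ 154
154 * 2 = 308 ≡ 141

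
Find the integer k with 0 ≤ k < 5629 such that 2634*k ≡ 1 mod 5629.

421

5629 = 2×2634 + 361
2634 = 7×361 + 107
361 = 3×107 + 40
107 = 2×40 + 27
40 = 1×27 + 13
27 = 2×13 + 1
13 = 13×1 + 0
gcd(2634, 5629) = 1, so the inverse exists.
Bézout: 1 = −197×5629 + 421×2634.
So 2634⁻¹ ≡ 421 (mod 5629).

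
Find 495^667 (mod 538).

667 in binary is 1010011011, i.e. 667 = 512 + 128 + 16 + 8 + 2 + 1.
495^1 ≡ 495 (mod 538)
495^2 ≡ 495^2 = 245025 ≡ 235 (mod 538)
495^4 ≡ 235^2 = 55225 ≡ 349 (mod 538)
495^8 ≡ 349^2 = 121801 ≡ 213 (mod 538)
495^16 ≡ 213^2 = 45369 ≡ 177 (mod 538)
495^32 ≡ 177^2 = 31329 ≡ 125 (mod 538)
495^64 ≡ 125^2 = 15625 ≡ 23 (mod 538)
495^128 ≡ 23^2 = 529 (mod 538)
495^256 ≡ 529^2 = 279841 ≡ 81 (mod 538)
495^512 ≡ 81^2 = 6561 ≡ 105 (mod 538)
495^667 = 495^512 * 495^128 * 495^16 * 495^8 * 495^2 * 495^1 ≡ 105 * 529 * 177 * 213 * 235 * 495 (mod 538).
Accumulate the product:
105 * 529 = 55545 ≡ 131
131 * 177 = 23187 ≡ 53
53 * 213 = 11289 ≡ 529
529 * 235 = 124315 ≡ 37
37 * 495 = 18315 ≡ 23

23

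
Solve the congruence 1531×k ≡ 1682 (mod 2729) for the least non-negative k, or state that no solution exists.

gcd(1531, 2729) = 1, so a unique solution mod 2729 exists.
1531⁻¹ ≡ 2057 (mod 2729).
k ≡ 2057×1682 ≡ 2231 (mod 2729).

2231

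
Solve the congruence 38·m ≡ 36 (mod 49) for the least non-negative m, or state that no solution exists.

19

gcd(38, 49) = 1, so a unique solution mod 49 exists.
38⁻¹ ≡ 40 (mod 49).
m ≡ 40·36 ≡ 19 (mod 49).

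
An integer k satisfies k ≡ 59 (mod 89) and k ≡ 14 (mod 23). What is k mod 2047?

1394

89⁻¹ mod 23: 89*15 ≡ 1 (mod 23), so 89⁻¹ ≡ 15.
k = 59 + 89*((14 − 59)*15 mod 23) = 59 + 89*15 = 1394.
Check: 1394 mod 89 = 59, 1394 mod 23 = 14. ✓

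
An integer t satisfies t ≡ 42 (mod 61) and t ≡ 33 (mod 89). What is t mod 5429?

61⁻¹ mod 89: 61·54 ≡ 1 (mod 89), so 61⁻¹ ≡ 54.
t = 42 + 61·((33 − 42)·54 mod 89) = 42 + 61·48 = 2970.
Check: 2970 mod 61 = 42, 2970 mod 89 = 33. ✓

2970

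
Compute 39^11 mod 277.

Compute successive squares:
11 in binary is 1011, i.e. 11 = 8 + 2 + 1.
39^1 ≡ 39 (mod 277)
39^2 ≡ 39^2 = 1521 ≡ 136 (mod 277)
39^4 ≡ 136^2 = 18496 ≡ 214 (mod 277)
39^8 ≡ 214^2 = 45796 ≡ 91 (mod 277)
39^11 = 39^8 * 39^2 * 39^1 ≡ 91 * 136 * 39 (mod 277).
Accumulate the product:
91 * 136 = 12376 ≡ 188
188 * 39 = 7332 ≡ 130

130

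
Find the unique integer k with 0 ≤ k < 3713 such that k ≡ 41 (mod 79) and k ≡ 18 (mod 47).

79⁻¹ mod 47: 79·25 ≡ 1 (mod 47), so 79⁻¹ ≡ 25.
k = 41 + 79·((18 − 41)·25 mod 47) = 41 + 79·36 = 2885.
Check: 2885 mod 79 = 41, 2885 mod 47 = 18. ✓

2885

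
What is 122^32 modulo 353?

122^1 ≡ 122 (mod 353)
122^2 ≡ 122^2 = 14884 ≡ 58 (mod 353)
122^4 ≡ 58^2 = 3364 ≡ 187 (mod 353)
122^8 ≡ 187^2 = 34969 ≡ 22 (mod 353)
122^16 ≡ 22^2 = 484 ≡ 131 (mod 353)
122^32 ≡ 131^2 = 17161 ≡ 217 (mod 353)
So 122^32 ≡ 217 (mod 353).

217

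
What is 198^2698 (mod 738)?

2698 in binary is 101010001010, i.e. 2698 = 2048 + 512 + 128 + 8 + 2.
198^1 ≡ 198 (mod 738)
198^2 ≡ 198^2 = 39204 ≡ 90 (mod 738)
198^4 ≡ 90^2 = 8100 ≡ 720 (mod 738)
198^8 ≡ 720^2 = 518400 ≡ 324 (mod 738)
198^16 ≡ 324^2 = 104976 ≡ 180 (mod 738)
198^32 ≡ 180^2 = 32400 ≡ 666 (mod 738)
198^64 ≡ 666^2 = 443556 ≡ 18 (mod 738)
198^128 ≡ 18^2 = 324 (mod 738)
198^256 ≡ 324^2 = 104976 ≡ 180 (mod 738)
198^512 ≡ 180^2 = 32400 ≡ 666 (mod 738)
198^1024 ≡ 666^2 = 443556 ≡ 18 (mod 738)
198^2048 ≡ 18^2 = 324 (mod 738)
198^2698 = 198^2048 × 198^512 × 198^128 × 198^8 × 198^2 ≡ 324 × 666 × 324 × 324 × 90 (mod 738).
Accumulate the product:
324 × 666 = 215784 ≡ 288
288 × 324 = 93312 ≡ 324
324 × 324 = 104976 ≡ 180
180 × 90 = 16200 ≡ 702

702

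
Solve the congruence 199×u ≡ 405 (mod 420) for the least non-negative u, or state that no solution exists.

135

gcd(199, 420) = 1, so a unique solution mod 420 exists.
199⁻¹ ≡ 19 (mod 420).
u ≡ 19×405 ≡ 135 (mod 420).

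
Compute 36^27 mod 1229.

89

36^1 ≡ 36 (mod 1229)
36^2 ≡ 36^2 = 1296 ≡ 67 (mod 1229)
36^4 ≡ 67^2 = 4489 ≡ 802 (mod 1229)
36^8 ≡ 802^2 = 643204 ≡ 437 (mod 1229)
36^16 ≡ 437^2 = 190969 ≡ 474 (mod 1229)
36^27 = 36^16 × 36^8 × 36^2 × 36^1 ≡ 474 × 437 × 67 × 36 (mod 1229).
Accumulate the product:
474 × 437 = 207138 ≡ 666
666 × 67 = 44622 ≡ 378
378 × 36 = 13608 ≡ 89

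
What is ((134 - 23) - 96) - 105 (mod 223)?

133

134 - 23 = 111
111 - 96 = 15
15 - 105 = -90 ≡ 133 (mod 223)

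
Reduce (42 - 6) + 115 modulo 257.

151

42 - 6 = 36
36 + 115 = 151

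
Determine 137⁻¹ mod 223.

70

By the extended Euclidean algorithm:
223 = 1×137 + 86
137 = 1×86 + 51
86 = 1×51 + 35
51 = 1×35 + 16
35 = 2×16 + 3
16 = 5×3 + 1
3 = 3×1 + 0
gcd(137, 223) = 1, so the inverse exists.
Back-substitute for 1:
1 = 1×16 − 5×3
  = −5×35 + 11×16
  = 11×51 − 16×35
  = −16×86 + 27×51
  = 27×137 − 43×86
  = −43×223 + 70×137
So 137⁻¹ ≡ 70 (mod 223).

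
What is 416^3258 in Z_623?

218

Using repeated squaring:
3258 in binary is 110010111010, i.e. 3258 = 2048 + 1024 + 128 + 32 + 16 + 8 + 2.
416^1 ≡ 416 (mod 623)
416^2 ≡ 416^2 = 173056 ≡ 485 (mod 623)
416^4 ≡ 485^2 = 235225 ≡ 354 (mod 623)
416^8 ≡ 354^2 = 125316 ≡ 93 (mod 623)
416^16 ≡ 93^2 = 8649 ≡ 550 (mod 623)
416^32 ≡ 550^2 = 302500 ≡ 345 (mod 623)
416^64 ≡ 345^2 = 119025 ≡ 32 (mod 623)
416^128 ≡ 32^2 = 1024 ≡ 401 (mod 623)
416^256 ≡ 401^2 = 160801 ≡ 67 (mod 623)
416^512 ≡ 67^2 = 4489 ≡ 128 (mod 623)
416^1024 ≡ 128^2 = 16384 ≡ 186 (mod 623)
416^2048 ≡ 186^2 = 34596 ≡ 331 (mod 623)
416^3258 = 416^2048 * 416^1024 * 416^128 * 416^32 * 416^16 * 416^8 * 416^2 ≡ 331 * 186 * 401 * 345 * 550 * 93 * 485 (mod 623).
Accumulate the product:
331 * 186 = 61566 ≡ 512
512 * 401 = 205312 ≡ 345
345 * 345 = 119025 ≡ 32
32 * 550 = 17600 ≡ 156
156 * 93 = 14508 ≡ 179
179 * 485 = 86815 ≡ 218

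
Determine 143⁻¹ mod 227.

127

Run the extended Euclidean algorithm:
227 = 1×143 + 84
143 = 1×84 + 59
84 = 1×59 + 25
59 = 2×25 + 9
25 = 2×9 + 7
9 = 1×7 + 2
7 = 3×2 + 1
2 = 2×1 + 0
gcd(143, 227) = 1, so the inverse exists.
Back-substitute for 1:
1 = 1×7 − 3×2
  = −3×9 + 4×7
  = 4×25 − 11×9
  = −11×59 + 26×25
  = 26×84 − 37×59
  = −37×143 + 63×84
  = 63×227 − 100×143
So 143⁻¹ ≡ −100 ≡ 127 (mod 227).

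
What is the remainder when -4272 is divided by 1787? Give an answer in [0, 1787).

1089

-4272 = -3·1787 + 1089, so -4272 ≡ 1089 (mod 1787).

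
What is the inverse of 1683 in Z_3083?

Run the extended Euclidean algorithm:
3083 = 1×1683 + 1400
1683 = 1×1400 + 283
1400 = 4×283 + 268
283 = 1×268 + 15
268 = 17×15 + 13
15 = 1×13 + 2
13 = 6×2 + 1
2 = 2×1 + 0
gcd(1683, 3083) = 1, so the inverse exists.
Bézout: 1 = 785×3083 − 1438×1683.
So 1683⁻¹ ≡ −1438 ≡ 1645 (mod 3083).

1645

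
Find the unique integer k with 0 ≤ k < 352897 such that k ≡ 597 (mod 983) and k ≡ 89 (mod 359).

983⁻¹ mod 359: 983·42 ≡ 1 (mod 359), so 983⁻¹ ≡ 42.
k = 597 + 983·((89 − 597)·42 mod 359) = 597 + 983·204 = 201129.

201129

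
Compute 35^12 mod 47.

24

Compute successive squares:
35^1 ≡ 35 (mod 47)
35^2 ≡ 35^2 = 1225 ≡ 3 (mod 47)
35^4 ≡ 3^2 = 9 (mod 47)
35^8 ≡ 9^2 = 81 ≡ 34 (mod 47)
35^12 = 35^8 · 35^4 ≡ 34 · 9 (mod 47).
34 · 9 = 306 ≡ 24 (mod 47).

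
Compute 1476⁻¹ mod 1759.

Run the extended Euclidean algorithm:
1759 = 1×1476 + 283
1476 = 5×283 + 61
283 = 4×61 + 39
61 = 1×39 + 22
39 = 1×22 + 17
22 = 1×17 + 5
17 = 3×5 + 2
5 = 2×2 + 1
2 = 2×1 + 0
gcd(1476, 1759) = 1, so the inverse exists.
Bézout: 1 = −605×1759 + 721×1476.
So 1476⁻¹ ≡ 721 (mod 1759).

721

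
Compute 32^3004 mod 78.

Using repeated squaring:
3004 in binary is 101110111100, i.e. 3004 = 2048 + 512 + 256 + 128 + 32 + 16 + 8 + 4.
32^1 ≡ 32 (mod 78)
32^2 ≡ 32^2 = 1024 ≡ 10 (mod 78)
32^4 ≡ 10^2 = 100 ≡ 22 (mod 78)
32^8 ≡ 22^2 = 484 ≡ 16 (mod 78)
32^16 ≡ 16^2 = 256 ≡ 22 (mod 78)
32^32 ≡ 22^2 = 484 ≡ 16 (mod 78)
32^64 ≡ 16^2 = 256 ≡ 22 (mod 78)
32^128 ≡ 22^2 = 484 ≡ 16 (mod 78)
32^256 ≡ 16^2 = 256 ≡ 22 (mod 78)
32^512 ≡ 22^2 = 484 ≡ 16 (mod 78)
32^1024 ≡ 16^2 = 256 ≡ 22 (mod 78)
32^2048 ≡ 22^2 = 484 ≡ 16 (mod 78)
32^3004 = 32^2048 * 32^512 * 32^256 * 32^128 * 32^32 * 32^16 * 32^8 * 32^4 ≡ 16 * 16 * 22 * 16 * 16 * 22 * 16 * 22 (mod 78).
Accumulate the product:
16 * 16 = 256 ≡ 22
22 * 22 = 484 ≡ 16
16 * 16 = 256 ≡ 22
22 * 16 = 352 ≡ 40
40 * 22 = 880 ≡ 22
22 * 16 = 352 ≡ 40
40 * 22 = 880 ≡ 22

22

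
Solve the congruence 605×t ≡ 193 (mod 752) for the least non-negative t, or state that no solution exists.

101

gcd(605, 752) = 1, so a unique solution mod 752 exists.
605⁻¹ ≡ 133 (mod 752).
t ≡ 133×193 ≡ 101 (mod 752).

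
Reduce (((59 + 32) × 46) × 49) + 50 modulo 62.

59 + 32 = 91 ≡ 29 (mod 62)
29 × 46 = 1334 ≡ 32 (mod 62)
32 × 49 = 1568 ≡ 18 (mod 62)
18 + 50 = 68 ≡ 6 (mod 62)

6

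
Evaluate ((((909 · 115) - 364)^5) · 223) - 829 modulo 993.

415

909 · 115 = 104535 ≡ 270 (mod 993)
270 - 364 = -94 ≡ 899 (mod 993)
(899)^5 ≡ 344 (mod 993)
344 · 223 = 76712 ≡ 251 (mod 993)
251 - 829 = -578 ≡ 415 (mod 993)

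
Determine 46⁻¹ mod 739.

By the extended Euclidean algorithm:
739 = 16×46 + 3
46 = 15×3 + 1
3 = 3×1 + 0
gcd(46, 739) = 1, so the inverse exists.
Back-substitute for 1:
1 = 1×46 − 15×3
  = −15×739 + 241×46
So 46⁻¹ ≡ 241 (mod 739).

241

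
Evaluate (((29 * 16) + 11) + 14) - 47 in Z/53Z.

18

29 * 16 = 464 ≡ 40 (mod 53)
40 + 11 = 51
51 + 14 = 65 ≡ 12 (mod 53)
12 - 47 = -35 ≡ 18 (mod 53)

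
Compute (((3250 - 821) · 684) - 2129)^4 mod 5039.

3250 - 821 = 2429
2429 · 684 = 1661436 ≡ 3605 (mod 5039)
3605 - 2129 = 1476
(1476)^4 ≡ 2896 (mod 5039)

2896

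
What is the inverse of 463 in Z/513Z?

277

513 = 1*463 + 50
463 = 9*50 + 13
50 = 3*13 + 11
13 = 1*11 + 2
11 = 5*2 + 1
2 = 2*1 + 0
gcd(463, 513) = 1, so the inverse exists.
Back-substitute for 1:
1 = 1*11 − 5*2
  = −5*13 + 6*11
  = 6*50 − 23*13
  = −23*463 + 213*50
  = 213*513 − 236*463
So 463⁻¹ ≡ −236 ≡ 277 (mod 513).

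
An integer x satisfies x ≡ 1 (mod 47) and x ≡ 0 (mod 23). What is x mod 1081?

1035

47⁻¹ mod 23: 47·1 ≡ 1 (mod 23), so 47⁻¹ ≡ 1.
x = 1 + 47·((0 − 1)·1 mod 23) = 1 + 47·22 = 1035.
Check: 1035 mod 47 = 1, 1035 mod 23 = 0. ✓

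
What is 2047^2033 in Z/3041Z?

Using repeated squaring:
2033 in binary is 11111110001, i.e. 2033 = 1024 + 512 + 256 + 128 + 64 + 32 + 16 + 1.
2047^1 ≡ 2047 (mod 3041)
2047^2 ≡ 2047^2 = 4190209 ≡ 2752 (mod 3041)
2047^4 ≡ 2752^2 = 7573504 ≡ 1414 (mod 3041)
2047^8 ≡ 1414^2 = 1999396 ≡ 1459 (mod 3041)
2047^16 ≡ 1459^2 = 2128681 ≡ 3022 (mod 3041)
2047^32 ≡ 3022^2 = 9132484 ≡ 361 (mod 3041)
2047^64 ≡ 361^2 = 130321 ≡ 2599 (mod 3041)
2047^128 ≡ 2599^2 = 6754801 ≡ 740 (mod 3041)
2047^256 ≡ 740^2 = 547600 ≡ 220 (mod 3041)
2047^512 ≡ 220^2 = 48400 ≡ 2785 (mod 3041)
2047^1024 ≡ 2785^2 = 7756225 ≡ 1675 (mod 3041)
2047^2033 = 2047^1024 · 2047^512 · 2047^256 · 2047^128 · 2047^64 · 2047^32 · 2047^16 · 2047^1 ≡ 1675 · 2785 · 220 · 740 · 2599 · 361 · 3022 · 2047 (mod 3041).
Accumulate the product:
1675 · 2785 = 4664875 ≡ 3022
3022 · 220 = 664840 ≡ 1902
1902 · 740 = 1407480 ≡ 2538
2538 · 2599 = 6596262 ≡ 333
333 · 361 = 120213 ≡ 1614
1614 · 3022 = 4877508 ≡ 2785
2785 · 2047 = 5700895 ≡ 2061

2061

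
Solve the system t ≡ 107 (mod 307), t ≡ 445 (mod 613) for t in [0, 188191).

19448

307⁻¹ mod 613: 307·2 ≡ 1 (mod 613), so 307⁻¹ ≡ 2.
t = 107 + 307·((445 − 107)·2 mod 613) = 107 + 307·63 = 19448.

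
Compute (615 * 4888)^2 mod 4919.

4396

615 * 4888 = 3006120 ≡ 611 (mod 4919)
(611)^2 ≡ 4396 (mod 4919)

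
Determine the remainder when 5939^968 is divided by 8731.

686

968 in binary is 1111001000, i.e. 968 = 512 + 256 + 128 + 64 + 8.
5939^1 ≡ 5939 (mod 8731)
5939^2 ≡ 5939^2 = 35271721 ≡ 7212 (mod 8731)
5939^4 ≡ 7212^2 = 52012944 ≡ 2377 (mod 8731)
5939^8 ≡ 2377^2 = 5650129 ≡ 1172 (mod 8731)
5939^16 ≡ 1172^2 = 1373584 ≡ 2817 (mod 8731)
5939^32 ≡ 2817^2 = 7935489 ≡ 7741 (mod 8731)
5939^64 ≡ 7741^2 = 59923081 ≡ 2228 (mod 8731)
5939^128 ≡ 2228^2 = 4963984 ≡ 4776 (mod 8731)
5939^256 ≡ 4776^2 = 22810176 ≡ 4804 (mod 8731)
5939^512 ≡ 4804^2 = 23078416 ≡ 2383 (mod 8731)
5939^968 = 5939^512 · 5939^256 · 5939^128 · 5939^64 · 5939^8 ≡ 2383 · 4804 · 4776 · 2228 · 1172 (mod 8731).
Accumulate the product:
2383 · 4804 = 11447932 ≡ 1591
1591 · 4776 = 7598616 ≡ 2646
2646 · 2228 = 5895288 ≡ 1863
1863 · 1172 = 2183436 ≡ 686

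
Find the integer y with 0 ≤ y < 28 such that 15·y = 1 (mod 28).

28 = 1×15 + 13
15 = 1×13 + 2
13 = 6×2 + 1
2 = 2×1 + 0
gcd(15, 28) = 1, so the inverse exists.
Back-substitute for 1:
1 = 1×13 − 6×2
  = −6×15 + 7×13
  = 7×28 − 13×15
So 15⁻¹ ≡ −13 ≡ 15 (mod 28).

15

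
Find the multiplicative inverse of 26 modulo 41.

30

Run the extended Euclidean algorithm:
41 = 1*26 + 15
26 = 1*15 + 11
15 = 1*11 + 4
11 = 2*4 + 3
4 = 1*3 + 1
3 = 3*1 + 0
gcd(26, 41) = 1, so the inverse exists.
Back-substitute for 1:
1 = 1*4 − 1*3
  = −1*11 + 3*4
  = 3*15 − 4*11
  = −4*26 + 7*15
  = 7*41 − 11*26
So 26⁻¹ ≡ −11 ≡ 30 (mod 41).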